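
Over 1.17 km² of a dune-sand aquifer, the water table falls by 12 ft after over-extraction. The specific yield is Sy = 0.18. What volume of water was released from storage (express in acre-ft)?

ΔV ≈ 624 acre-ft

A = 1.17 km² = 1.17 × 10^6 m²
Δh = 12 ft = 3.658 m
ΔV = Sy × A × Δh = 0.18 × 1.17 × 10^6 m² × 3.658 m = 7.703 × 10^5 m³
ΔV = 7.703 × 10^5 m³ = 624.5 acre-ft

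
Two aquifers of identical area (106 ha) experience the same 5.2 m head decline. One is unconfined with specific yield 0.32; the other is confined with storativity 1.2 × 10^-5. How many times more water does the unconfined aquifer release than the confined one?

ΔV_u / ΔV_c ≈ 26700

A = 106 ha = 1.06 × 10^6 m²
Unconfined: ΔV_u = Sy × A × Δh = 0.32 × 1.06 × 10^6 × 5.2 = 1.764 × 10^6 m³
Confined: ΔV_c = S × A × Δh = 1.2 × 10^-5 × 1.06 × 10^6 × 5.2 = 66.14 m³
Ratio = ΔV_u / ΔV_c = Sy / S = 0.32 / 1.2 × 10^-5 = 26670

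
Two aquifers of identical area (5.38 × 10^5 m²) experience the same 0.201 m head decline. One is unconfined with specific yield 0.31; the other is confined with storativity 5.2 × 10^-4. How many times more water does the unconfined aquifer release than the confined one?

Unconfined: ΔV_u = Sy × A × Δh = 0.31 × 5.38 × 10^5 × 0.201 = 33520 m³
Confined: ΔV_c = S × A × Δh = 5.2 × 10^-4 × 5.38 × 10^5 × 0.201 = 56.23 m³
Ratio = ΔV_u / ΔV_c = Sy / S = 0.31 / 5.2 × 10^-4 = 596.2

ΔV_u / ΔV_c ≈ 596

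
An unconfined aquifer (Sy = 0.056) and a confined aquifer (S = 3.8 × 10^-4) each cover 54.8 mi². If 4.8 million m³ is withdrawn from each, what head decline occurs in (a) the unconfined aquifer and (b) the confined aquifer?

Δh_u ≈ 0.604 m; Δh_c ≈ 89 m

A = 54.8 mi² = 1.419 × 10^8 m²
ΔV = 4.8 million m³ = 4.8 × 10^6 m³
Unconfined: Δh_u = ΔV/(Sy·A) = 4.8 × 10^6/(0.056 × 1.419 × 10^8) = 0.6039 m
Confined: Δh_c = ΔV/(S·A) = 4.8 × 10^6/(3.8 × 10^-4 × 1.419 × 10^8) = 89 m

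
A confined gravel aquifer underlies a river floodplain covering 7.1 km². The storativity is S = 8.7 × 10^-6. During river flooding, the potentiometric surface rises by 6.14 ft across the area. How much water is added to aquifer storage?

ΔV ≈ 116 m³

A = 7.1 km² = 7.1 × 10^6 m²
Δh = 6.14 ft = 1.871 m
ΔV = S × A × Δh = 8.7 × 10^-6 × 7.1 × 10^6 m² × 1.871 m = 115.6 m³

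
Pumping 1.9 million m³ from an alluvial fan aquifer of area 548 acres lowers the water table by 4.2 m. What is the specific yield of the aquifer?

A = 548 acres = 2.218 × 10^6 m²
ΔV = 1.9 million m³ = 1.9 × 10^6 m³
Sy = ΔV / (A × Δh) = 1.9 × 10^6 m³ / (2.218 × 10^6 m² × 4.2 m) = 0.204

Sy ≈ 0.2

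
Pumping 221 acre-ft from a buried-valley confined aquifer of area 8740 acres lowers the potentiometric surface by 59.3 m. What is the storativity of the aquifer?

A = 8740 acres = 3.537 × 10^7 m²
ΔV = 221 acre-ft = 2.726 × 10^5 m³
S = ΔV / (A × Δh) = 2.726 × 10^5 m³ / (3.537 × 10^7 m² × 59.3 m) = 1.3 × 10^-4

S ≈ 1.3 × 10^-4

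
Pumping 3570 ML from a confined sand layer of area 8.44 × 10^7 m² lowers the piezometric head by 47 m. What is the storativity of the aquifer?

S ≈ 9 × 10^-4

ΔV = 3570 ML = 3.57 × 10^6 m³
S = ΔV / (A × Δh) = 3.57 × 10^6 m³ / (8.44 × 10^7 m² × 47 m) = 9 × 10^-4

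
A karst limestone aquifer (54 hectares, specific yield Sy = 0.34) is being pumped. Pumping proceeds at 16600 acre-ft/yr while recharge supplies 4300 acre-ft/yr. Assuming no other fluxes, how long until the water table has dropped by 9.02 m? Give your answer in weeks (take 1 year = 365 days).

t ≈ 5.69 weeks

A = 54 hectares = 5.4 × 10^5 m²
ΔV = Sy × A × Δh = 0.34 × 5.4 × 10^5 × 9.02 = 1.656 × 10^6 m³
Net withdrawal = 16600 − 4300 = 12300 acre-ft/yr = 41570 m³/d
t = ΔV / Q = 1.656 × 10^6 m³ / 41570 m³/d = 39.84 d
t = 39.84 d ≈ 5.692 weeks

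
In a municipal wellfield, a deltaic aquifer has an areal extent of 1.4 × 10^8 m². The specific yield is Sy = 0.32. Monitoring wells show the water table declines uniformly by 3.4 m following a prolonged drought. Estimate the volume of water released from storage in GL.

ΔV = Sy × A × Δh = 0.32 × 1.4 × 10^8 m² × 3.4 m = 1.523 × 10^8 m³
ΔV = 1.523 × 10^8 m³ = 152.3 GL

ΔV ≈ 152 GL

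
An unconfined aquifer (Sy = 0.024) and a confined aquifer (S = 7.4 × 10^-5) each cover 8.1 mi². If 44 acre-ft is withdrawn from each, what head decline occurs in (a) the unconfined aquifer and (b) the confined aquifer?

Δh_u ≈ 0.108 m; Δh_c ≈ 35 m

A = 8.1 mi² = 2.098 × 10^7 m²
ΔV = 44 acre-ft = 54270 m³
Unconfined: Δh_u = ΔV/(Sy·A) = 54270/(0.024 × 2.098 × 10^7) = 0.1078 m
Confined: Δh_c = ΔV/(S·A) = 54270/(7.4 × 10^-5 × 2.098 × 10^7) = 34.96 m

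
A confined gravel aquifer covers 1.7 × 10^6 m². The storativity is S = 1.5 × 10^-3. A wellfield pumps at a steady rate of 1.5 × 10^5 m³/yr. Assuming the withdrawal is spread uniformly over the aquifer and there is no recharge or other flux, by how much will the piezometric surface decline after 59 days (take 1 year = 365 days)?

Q = 1.5 × 10^5 m³/yr = 411 m³/d
ΔV = Q × t = 411 m³/d × 59 d = 24250 m³
Δh = ΔV / (S × A) = 24250 / (0.0015 × 1.7 × 10^6) = 9.508 m

Δh ≈ 9.51 m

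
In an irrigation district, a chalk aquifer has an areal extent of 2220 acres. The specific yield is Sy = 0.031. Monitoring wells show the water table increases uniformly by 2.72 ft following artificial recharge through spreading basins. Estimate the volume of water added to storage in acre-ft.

ΔV ≈ 187 acre-ft

A = 2220 acres = 8.984 × 10^6 m²
Δh = 2.72 ft = 0.8291 m
ΔV = Sy × A × Δh = 0.031 × 8.984 × 10^6 m² × 0.8291 m = 2.309 × 10^5 m³
ΔV = 2.309 × 10^5 m³ = 187.2 acre-ft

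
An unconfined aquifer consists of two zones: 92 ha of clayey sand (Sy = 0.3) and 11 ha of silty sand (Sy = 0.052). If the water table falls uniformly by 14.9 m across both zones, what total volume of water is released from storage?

ΔV ≈ 4.2 × 10^6 m³

A₁ = 92 ha = 9.2 × 10^5 m²; A₂ = 11 ha = 1.1 × 10^5 m²
ΔV₁ = 0.3 × 9.2 × 10^5 × 14.9 = 4.112 × 10^6 m³
ΔV₂ = 0.052 × 1.1 × 10^5 × 14.9 = 85230 m³
ΔV = ΔV₁ + ΔV₂ = 4.198 × 10^6 m³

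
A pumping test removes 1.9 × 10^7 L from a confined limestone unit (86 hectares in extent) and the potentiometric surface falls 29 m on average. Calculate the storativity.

A = 86 hectares = 8.6 × 10^5 m²
ΔV = 1.9 × 10^7 L = 19000 m³
S = ΔV / (A × Δh) = 19000 m³ / (8.6 × 10^5 m² × 29 m) = 7.618 × 10^-4

S ≈ 7.6 × 10^-4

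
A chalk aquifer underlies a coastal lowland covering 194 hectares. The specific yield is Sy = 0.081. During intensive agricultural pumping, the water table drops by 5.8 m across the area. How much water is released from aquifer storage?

ΔV ≈ 9.11 × 10^5 m³

A = 194 hectares = 1.94 × 10^6 m²
ΔV = Sy × A × Δh = 0.081 × 1.94 × 10^6 m² × 5.8 m = 9.114 × 10^5 m³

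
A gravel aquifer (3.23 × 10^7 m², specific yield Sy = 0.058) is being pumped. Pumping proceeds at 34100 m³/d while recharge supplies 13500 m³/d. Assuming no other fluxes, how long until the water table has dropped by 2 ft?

t ≈ 55.4 days

Δh = 2 ft = 0.6096 m
ΔV = Sy × A × Δh = 0.058 × 3.23 × 10^7 × 0.6096 = 1.142 × 10^6 m³
Net withdrawal = 34100 − 13500 = 20600 m³/d
t = ΔV / Q = 1.142 × 10^6 m³ / 20600 m³/d = 55.44 d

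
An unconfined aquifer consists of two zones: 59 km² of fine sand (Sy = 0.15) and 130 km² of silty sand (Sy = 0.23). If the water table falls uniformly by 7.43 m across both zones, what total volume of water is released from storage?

A₁ = 59 km² = 5.9 × 10^7 m²; A₂ = 130 km² = 1.3 × 10^8 m²
ΔV₁ = 0.15 × 5.9 × 10^7 × 7.43 = 6.576 × 10^7 m³
ΔV₂ = 0.23 × 1.3 × 10^8 × 7.43 = 2.222 × 10^8 m³
ΔV = ΔV₁ + ΔV₂ = 2.879 × 10^8 m³

ΔV ≈ 2.88 × 10^8 m³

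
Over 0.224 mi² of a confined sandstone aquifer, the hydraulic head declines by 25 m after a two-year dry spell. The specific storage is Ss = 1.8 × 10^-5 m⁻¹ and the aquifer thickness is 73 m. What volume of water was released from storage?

ΔV ≈ 19100 m³

S = Ss × b = 1.8 × 10^-5 m⁻¹ × 73 m = 1.314 × 10^-3
A = 0.224 mi² = 5.802 × 10^5 m²
ΔV = S × A × Δh = 0.001314 × 5.802 × 10^5 m² × 25 m = 19060 m³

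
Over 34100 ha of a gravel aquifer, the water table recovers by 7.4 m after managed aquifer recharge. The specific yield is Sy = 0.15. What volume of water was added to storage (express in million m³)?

ΔV ≈ 379 million m³

A = 34100 ha = 3.41 × 10^8 m²
ΔV = Sy × A × Δh = 0.15 × 3.41 × 10^8 m² × 7.4 m = 3.785 × 10^8 m³
ΔV = 3.785 × 10^8 m³ = 378.5 million m³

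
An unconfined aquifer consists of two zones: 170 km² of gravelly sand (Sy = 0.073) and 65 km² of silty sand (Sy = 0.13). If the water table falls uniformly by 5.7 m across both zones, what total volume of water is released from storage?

A₁ = 170 km² = 1.7 × 10^8 m²; A₂ = 65 km² = 6.5 × 10^7 m²
ΔV₁ = 0.073 × 1.7 × 10^8 × 5.7 = 7.074 × 10^7 m³
ΔV₂ = 0.13 × 6.5 × 10^7 × 5.7 = 4.816 × 10^7 m³
ΔV = ΔV₁ + ΔV₂ = 1.189 × 10^8 m³

ΔV ≈ 1.19 × 10^8 m³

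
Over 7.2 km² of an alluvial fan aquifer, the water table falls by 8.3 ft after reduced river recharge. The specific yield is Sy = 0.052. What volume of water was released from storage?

A = 7.2 km² = 7.2 × 10^6 m²
Δh = 8.3 ft = 2.53 m
ΔV = Sy × A × Δh = 0.052 × 7.2 × 10^6 m² × 2.53 m = 9.472 × 10^5 m³

ΔV ≈ 9.47 × 10^5 m³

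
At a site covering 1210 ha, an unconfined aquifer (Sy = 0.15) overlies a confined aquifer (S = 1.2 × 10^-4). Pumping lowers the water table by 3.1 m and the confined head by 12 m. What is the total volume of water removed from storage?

A = 1210 ha = 1.21 × 10^7 m²
Unconfined: ΔV_u = Sy × A × Δh_u = 0.15 × 1.21 × 10^7 × 3.1 = 5.627 × 10^6 m³
Confined: ΔV_c = S × A × Δh_c = 1.2 × 10^-4 × 1.21 × 10^7 × 12 = 17420 m³
Total ΔV = 5.627 × 10^6 + 17420 = 5.644 × 10^6 m³

ΔV ≈ 5.64 × 10^6 m³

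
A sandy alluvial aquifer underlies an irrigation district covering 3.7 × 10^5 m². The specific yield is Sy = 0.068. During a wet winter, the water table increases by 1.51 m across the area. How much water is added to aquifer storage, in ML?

ΔV ≈ 38 ML

ΔV = Sy × A × Δh = 0.068 × 3.7 × 10^5 m² × 1.51 m = 37990 m³
ΔV = 37990 m³ = 37.99 ML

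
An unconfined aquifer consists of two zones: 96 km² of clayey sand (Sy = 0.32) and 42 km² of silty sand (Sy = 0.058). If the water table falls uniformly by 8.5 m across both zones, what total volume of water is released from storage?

ΔV ≈ 2.82 × 10^8 m³

A₁ = 96 km² = 9.6 × 10^7 m²; A₂ = 42 km² = 4.2 × 10^7 m²
ΔV₁ = 0.32 × 9.6 × 10^7 × 8.5 = 2.611 × 10^8 m³
ΔV₂ = 0.058 × 4.2 × 10^7 × 8.5 = 2.071 × 10^7 m³
ΔV = ΔV₁ + ΔV₂ = 2.818 × 10^8 m³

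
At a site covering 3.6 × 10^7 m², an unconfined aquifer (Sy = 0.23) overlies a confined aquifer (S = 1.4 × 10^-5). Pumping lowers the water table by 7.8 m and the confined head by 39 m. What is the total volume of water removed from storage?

ΔV ≈ 6.46 × 10^7 m³

Unconfined: ΔV_u = Sy × A × Δh_u = 0.23 × 3.6 × 10^7 × 7.8 = 6.458 × 10^7 m³
Confined: ΔV_c = S × A × Δh_c = 1.4 × 10^-5 × 3.6 × 10^7 × 39 = 19660 m³
Total ΔV = 6.458 × 10^7 + 19660 = 6.46 × 10^7 m³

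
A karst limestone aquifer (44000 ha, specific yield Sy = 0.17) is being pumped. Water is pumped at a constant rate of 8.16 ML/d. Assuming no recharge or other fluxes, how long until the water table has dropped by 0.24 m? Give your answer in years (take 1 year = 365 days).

t ≈ 6.03 years

A = 44000 ha = 4.4 × 10^8 m²
ΔV = Sy × A × Δh = 0.17 × 4.4 × 10^8 × 0.24 = 1.795 × 10^7 m³
Q = 8.16 ML/d = 8160 m³/d
t = ΔV / Q = 1.795 × 10^7 m³ / 8160 m³/d = 2200 d
t = 2200 d ≈ 6.027 years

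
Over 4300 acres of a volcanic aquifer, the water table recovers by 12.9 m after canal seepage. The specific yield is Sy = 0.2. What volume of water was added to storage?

ΔV ≈ 4.49 × 10^7 m³

A = 4300 acres = 1.74 × 10^7 m²
ΔV = Sy × A × Δh = 0.2 × 1.74 × 10^7 m² × 12.9 m = 4.49 × 10^7 m³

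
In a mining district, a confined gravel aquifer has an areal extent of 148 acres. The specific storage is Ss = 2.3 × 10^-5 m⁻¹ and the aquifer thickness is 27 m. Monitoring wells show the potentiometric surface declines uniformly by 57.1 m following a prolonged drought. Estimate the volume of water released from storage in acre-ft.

ΔV ≈ 17.2 acre-ft

S = Ss × b = 2.3 × 10^-5 m⁻¹ × 27 m = 6.21 × 10^-4
A = 148 acres = 5.989 × 10^5 m²
ΔV = S × A × Δh = 6.21 × 10^-4 × 5.989 × 10^5 m² × 57.1 m = 21240 m³
ΔV = 21240 m³ = 17.22 acre-ft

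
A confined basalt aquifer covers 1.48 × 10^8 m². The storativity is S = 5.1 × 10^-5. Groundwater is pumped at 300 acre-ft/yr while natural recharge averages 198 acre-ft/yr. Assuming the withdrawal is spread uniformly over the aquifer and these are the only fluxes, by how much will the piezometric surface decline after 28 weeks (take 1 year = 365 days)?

Net abstraction = 300 − 198 = 102 acre-ft/yr
Q_net = 102 acre-ft/yr = 344.7 m³/d
t = 28 weeks = 196 d
ΔV = Q × t = 344.7 m³/d × 196 d = 67560 m³
Δh = ΔV / (S × A) = 67560 / (5.1 × 10^-5 × 1.48 × 10^8) = 8.951 m

Δh ≈ 8.95 m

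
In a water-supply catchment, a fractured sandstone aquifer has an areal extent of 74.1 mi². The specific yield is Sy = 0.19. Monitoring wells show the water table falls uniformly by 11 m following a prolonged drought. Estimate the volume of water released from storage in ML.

A = 74.1 mi² = 1.919 × 10^8 m²
ΔV = Sy × A × Δh = 0.19 × 1.919 × 10^8 m² × 11 m = 4.011 × 10^8 m³
ΔV = 4.011 × 10^8 m³ = 4.011 × 10^5 ML

ΔV ≈ 4.01 × 10^5 ML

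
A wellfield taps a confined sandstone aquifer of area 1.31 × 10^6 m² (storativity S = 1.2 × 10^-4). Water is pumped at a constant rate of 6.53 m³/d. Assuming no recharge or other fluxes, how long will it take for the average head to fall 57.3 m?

ΔV = S × A × Δh = 1.2 × 10^-4 × 1.31 × 10^6 × 57.3 = 9008 m³
t = ΔV / Q = 9008 m³ / 6.53 m³/d = 1379 d

t ≈ 1380 days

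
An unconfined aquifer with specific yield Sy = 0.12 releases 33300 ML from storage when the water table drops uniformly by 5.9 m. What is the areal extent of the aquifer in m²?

ΔV = 33300 ML = 3.33 × 10^7 m³
A = ΔV / (Sy × Δh) = 3.33 × 10^7 / (0.12 × 5.9) = 4.703 × 10^7 m²

A ≈ 4.7 × 10^7 m²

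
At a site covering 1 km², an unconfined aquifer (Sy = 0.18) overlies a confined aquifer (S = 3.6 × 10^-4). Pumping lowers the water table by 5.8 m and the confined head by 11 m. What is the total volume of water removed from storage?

ΔV ≈ 1.05 × 10^6 m³

A = 1 km² = 1 × 10^6 m²
Unconfined: ΔV_u = Sy × A × Δh_u = 0.18 × 1 × 10^6 × 5.8 = 1.044 × 10^6 m³
Confined: ΔV_c = S × A × Δh_c = 3.6 × 10^-4 × 1 × 10^6 × 11 = 3960 m³
Total ΔV = 1.044 × 10^6 + 3960 = 1.048 × 10^6 m³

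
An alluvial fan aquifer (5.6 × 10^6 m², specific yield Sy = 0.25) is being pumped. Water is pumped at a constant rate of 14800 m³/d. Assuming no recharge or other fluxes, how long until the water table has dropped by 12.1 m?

ΔV = Sy × A × Δh = 0.25 × 5.6 × 10^6 × 12.1 = 1.694 × 10^7 m³
t = ΔV / Q = 1.694 × 10^7 m³ / 14800 m³/d = 1145 d

t ≈ 1140 days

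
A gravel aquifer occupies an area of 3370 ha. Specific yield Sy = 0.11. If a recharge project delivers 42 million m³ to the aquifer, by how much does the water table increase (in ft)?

A = 3370 ha = 3.37 × 10^7 m²
ΔV = 42 million m³ = 4.2 × 10^7 m³
Δh = ΔV / (Sy × A) = 4.2 × 10^7 m³ / (0.11 × 3.37 × 10^7 m²) = 11.33 m
Δh = 11.33 m = 37.17 ft

Δh ≈ 37.2 ft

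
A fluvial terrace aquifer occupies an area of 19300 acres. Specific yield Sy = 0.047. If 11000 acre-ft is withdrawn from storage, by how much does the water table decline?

Δh ≈ 3.7 m

A = 19300 acres = 7.81 × 10^7 m²
ΔV = 11000 acre-ft = 1.357 × 10^7 m³
Δh = ΔV / (Sy × A) = 1.357 × 10^7 m³ / (0.047 × 7.81 × 10^7 m²) = 3.696 m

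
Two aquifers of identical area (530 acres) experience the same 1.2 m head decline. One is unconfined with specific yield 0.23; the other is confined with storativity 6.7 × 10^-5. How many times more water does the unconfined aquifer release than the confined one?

ΔV_u / ΔV_c ≈ 3430

A = 530 acres = 2.145 × 10^6 m²
Unconfined: ΔV_u = Sy × A × Δh = 0.23 × 2.145 × 10^6 × 1.2 = 5.92 × 10^5 m³
Confined: ΔV_c = S × A × Δh = 6.7 × 10^-5 × 2.145 × 10^6 × 1.2 = 172.4 m³
Ratio = ΔV_u / ΔV_c = Sy / S = 0.23 / 6.7 × 10^-5 = 3433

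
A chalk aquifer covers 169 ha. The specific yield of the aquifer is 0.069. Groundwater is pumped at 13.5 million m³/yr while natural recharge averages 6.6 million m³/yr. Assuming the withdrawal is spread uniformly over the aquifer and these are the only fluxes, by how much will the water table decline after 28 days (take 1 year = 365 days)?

Δh ≈ 4.54 m

A = 169 ha = 1.69 × 10^6 m²
Net abstraction = 13.5 − 6.6 = 6.9 million m³/yr
Q_net = 6.9 million m³/yr = 18900 m³/d
ΔV = Q × t = 18900 m³/d × 28 d = 5.293 × 10^5 m³
Δh = ΔV / (Sy × A) = 5.293 × 10^5 / (0.069 × 1.69 × 10^6) = 4.539 m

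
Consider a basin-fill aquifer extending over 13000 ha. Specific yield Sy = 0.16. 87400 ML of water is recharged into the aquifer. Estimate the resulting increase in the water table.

A = 13000 ha = 1.3 × 10^8 m²
ΔV = 87400 ML = 8.74 × 10^7 m³
Δh = ΔV / (Sy × A) = 8.74 × 10^7 m³ / (0.16 × 1.3 × 10^8 m²) = 4.202 m

Δh ≈ 4.2 m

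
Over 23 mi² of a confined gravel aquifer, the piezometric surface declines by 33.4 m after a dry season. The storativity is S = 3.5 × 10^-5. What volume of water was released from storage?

ΔV ≈ 69600 m³

A = 23 mi² = 5.957 × 10^7 m²
ΔV = S × A × Δh = 3.5 × 10^-5 × 5.957 × 10^7 m² × 33.4 m = 69640 m³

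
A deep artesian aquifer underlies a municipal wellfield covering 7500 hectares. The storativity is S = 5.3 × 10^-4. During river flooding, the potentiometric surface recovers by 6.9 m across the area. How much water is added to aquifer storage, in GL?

ΔV ≈ 0.274 GL

A = 7500 hectares = 7.5 × 10^7 m²
ΔV = S × A × Δh = 5.3 × 10^-4 × 7.5 × 10^7 m² × 6.9 m = 2.743 × 10^5 m³
ΔV = 2.743 × 10^5 m³ = 0.2743 GL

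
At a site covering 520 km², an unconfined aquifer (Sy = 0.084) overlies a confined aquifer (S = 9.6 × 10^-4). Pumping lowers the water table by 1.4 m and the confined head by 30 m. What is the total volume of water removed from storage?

A = 520 km² = 5.2 × 10^8 m²
Unconfined: ΔV_u = Sy × A × Δh_u = 0.084 × 5.2 × 10^8 × 1.4 = 6.115 × 10^7 m³
Confined: ΔV_c = S × A × Δh_c = 9.6 × 10^-4 × 5.2 × 10^8 × 30 = 1.498 × 10^7 m³
Total ΔV = 6.115 × 10^7 + 1.498 × 10^7 = 7.613 × 10^7 m³

ΔV ≈ 7.61 × 10^7 m³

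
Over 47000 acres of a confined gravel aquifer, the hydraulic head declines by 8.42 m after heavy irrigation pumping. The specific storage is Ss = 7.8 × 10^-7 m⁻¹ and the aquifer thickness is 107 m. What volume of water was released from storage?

ΔV ≈ 1.34 × 10^5 m³

S = Ss × b = 7.8 × 10^-7 m⁻¹ × 107 m = 8.346 × 10^-5
A = 47000 acres = 1.902 × 10^8 m²
ΔV = S × A × Δh = 8.346 × 10^-5 × 1.902 × 10^8 m² × 8.42 m = 1.337 × 10^5 m³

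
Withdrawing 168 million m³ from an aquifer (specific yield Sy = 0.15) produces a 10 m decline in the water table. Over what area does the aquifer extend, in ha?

A ≈ 11200 ha

ΔV = 168 million m³ = 1.68 × 10^8 m³
A = ΔV / (Sy × Δh) = 1.68 × 10^8 / (0.15 × 10) = 1.12 × 10^8 m²
A = 1.12 × 10^8 m² = 11200 ha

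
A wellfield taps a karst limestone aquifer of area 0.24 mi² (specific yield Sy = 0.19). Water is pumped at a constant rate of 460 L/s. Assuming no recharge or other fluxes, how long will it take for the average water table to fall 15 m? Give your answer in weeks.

t ≈ 6.37 weeks

A = 0.24 mi² = 6.216 × 10^5 m²
ΔV = Sy × A × Δh = 0.19 × 6.216 × 10^5 × 15 = 1.772 × 10^6 m³
Q = 460 L/s = 39740 m³/d
t = ΔV / Q = 1.772 × 10^6 m³ / 39740 m³/d = 44.57 d
t = 44.57 d ≈ 6.368 weeks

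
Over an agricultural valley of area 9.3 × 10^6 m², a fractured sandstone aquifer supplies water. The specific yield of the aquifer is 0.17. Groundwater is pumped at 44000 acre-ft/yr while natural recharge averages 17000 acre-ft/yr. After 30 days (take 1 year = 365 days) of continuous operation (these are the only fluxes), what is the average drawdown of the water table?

Net abstraction = 44000 − 17000 = 27000 acre-ft/yr
Q_net = 27000 acre-ft/yr = 91240 m³/d
ΔV = Q × t = 91240 m³/d × 30 d = 2.737 × 10^6 m³
Δh = ΔV / (Sy × A) = 2.737 × 10^6 / (0.17 × 9.3 × 10^6) = 1.731 m

Δh ≈ 1.73 m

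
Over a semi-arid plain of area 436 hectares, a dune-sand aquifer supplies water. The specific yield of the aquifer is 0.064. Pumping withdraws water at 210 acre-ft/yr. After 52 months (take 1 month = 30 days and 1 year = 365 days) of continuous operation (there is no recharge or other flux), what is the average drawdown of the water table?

A = 436 hectares = 4.36 × 10^6 m²
Q = 210 acre-ft/yr = 709.7 m³/d
t = 52 months = 1560 d
ΔV = Q × t = 709.7 m³/d × 1560 d = 1.107 × 10^6 m³
Δh = ΔV / (Sy × A) = 1.107 × 10^6 / (0.064 × 4.36 × 10^6) = 3.968 m

Δh ≈ 3.97 m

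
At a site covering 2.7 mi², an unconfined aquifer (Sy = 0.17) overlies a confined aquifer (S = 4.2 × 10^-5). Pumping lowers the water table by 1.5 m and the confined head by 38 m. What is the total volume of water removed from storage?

ΔV ≈ 1.79 × 10^6 m³

A = 2.7 mi² = 6.993 × 10^6 m²
Unconfined: ΔV_u = Sy × A × Δh_u = 0.17 × 6.993 × 10^6 × 1.5 = 1.783 × 10^6 m³
Confined: ΔV_c = S × A × Δh_c = 4.2 × 10^-5 × 6.993 × 10^6 × 38 = 11160 m³
Total ΔV = 1.783 × 10^6 + 11160 = 1.794 × 10^6 m³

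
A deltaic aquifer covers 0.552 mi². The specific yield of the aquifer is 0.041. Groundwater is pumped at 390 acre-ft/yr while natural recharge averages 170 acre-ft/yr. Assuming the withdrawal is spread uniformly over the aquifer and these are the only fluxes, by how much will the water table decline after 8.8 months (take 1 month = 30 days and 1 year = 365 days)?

A = 0.552 mi² = 1.43 × 10^6 m²
Net abstraction = 390 − 170 = 220 acre-ft/yr
Q_net = 220 acre-ft/yr = 743.5 m³/d
t = 8.8 months = 264 d
ΔV = Q × t = 743.5 m³/d × 264 d = 1.963 × 10^5 m³
Δh = ΔV / (Sy × A) = 1.963 × 10^5 / (0.041 × 1.43 × 10^6) = 3.348 m

Δh ≈ 3.35 m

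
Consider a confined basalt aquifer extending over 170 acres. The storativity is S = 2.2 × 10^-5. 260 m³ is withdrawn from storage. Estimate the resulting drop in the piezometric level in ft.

A = 170 acres = 6.88 × 10^5 m²
Δh = ΔV / (S × A) = 260 m³ / (2.2 × 10^-5 × 6.88 × 10^5 m²) = 17.18 m
Δh = 17.18 m = 56.36 ft

Δh ≈ 56.4 ft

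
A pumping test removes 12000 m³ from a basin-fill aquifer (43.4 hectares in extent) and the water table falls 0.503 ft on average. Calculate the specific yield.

Sy ≈ 0.18

A = 43.4 hectares = 4.34 × 10^5 m²
Δh = 0.503 ft = 0.1533 m
Sy = ΔV / (A × Δh) = 12000 m³ / (4.34 × 10^5 m² × 0.1533 m) = 0.1803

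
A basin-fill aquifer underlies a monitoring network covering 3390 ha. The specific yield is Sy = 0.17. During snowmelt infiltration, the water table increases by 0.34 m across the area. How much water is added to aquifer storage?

ΔV ≈ 1.96 × 10^6 m³

A = 3390 ha = 3.39 × 10^7 m²
ΔV = Sy × A × Δh = 0.17 × 3.39 × 10^7 m² × 0.34 m = 1.959 × 10^6 m³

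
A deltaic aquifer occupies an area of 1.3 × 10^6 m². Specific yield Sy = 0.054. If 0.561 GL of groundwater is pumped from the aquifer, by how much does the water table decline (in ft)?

Δh ≈ 26.2 ft

ΔV = 0.561 GL = 5.61 × 10^5 m³
Δh = ΔV / (Sy × A) = 5.61 × 10^5 m³ / (0.054 × 1.3 × 10^6 m²) = 7.991 m
Δh = 7.991 m = 26.22 ft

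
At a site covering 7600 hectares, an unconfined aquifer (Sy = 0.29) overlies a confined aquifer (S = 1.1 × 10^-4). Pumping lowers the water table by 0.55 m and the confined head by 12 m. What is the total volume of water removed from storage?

A = 7600 hectares = 7.6 × 10^7 m²
Unconfined: ΔV_u = Sy × A × Δh_u = 0.29 × 7.6 × 10^7 × 0.55 = 1.212 × 10^7 m³
Confined: ΔV_c = S × A × Δh_c = 1.1 × 10^-4 × 7.6 × 10^7 × 12 = 1.003 × 10^5 m³
Total ΔV = 1.212 × 10^7 + 1.003 × 10^5 = 1.222 × 10^7 m³

ΔV ≈ 1.22 × 10^7 m³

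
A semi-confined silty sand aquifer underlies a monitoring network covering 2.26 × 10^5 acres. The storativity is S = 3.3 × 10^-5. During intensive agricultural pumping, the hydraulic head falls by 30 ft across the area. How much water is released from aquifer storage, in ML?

A = 2.26 × 10^5 acres = 9.146 × 10^8 m²
Δh = 30 ft = 9.144 m
ΔV = S × A × Δh = 3.3 × 10^-5 × 9.146 × 10^8 m² × 9.144 m = 2.76 × 10^5 m³
ΔV = 2.76 × 10^5 m³ = 276 ML

ΔV ≈ 276 ML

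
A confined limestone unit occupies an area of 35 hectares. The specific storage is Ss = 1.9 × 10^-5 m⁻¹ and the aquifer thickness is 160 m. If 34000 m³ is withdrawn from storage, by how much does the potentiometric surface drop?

Δh ≈ 32 m

S = Ss × b = 1.9 × 10^-5 m⁻¹ × 160 m = 3.04 × 10^-3
A = 35 hectares = 3.5 × 10^5 m²
Δh = ΔV / (S × A) = 34000 m³ / (0.00304 × 3.5 × 10^5 m²) = 31.95 m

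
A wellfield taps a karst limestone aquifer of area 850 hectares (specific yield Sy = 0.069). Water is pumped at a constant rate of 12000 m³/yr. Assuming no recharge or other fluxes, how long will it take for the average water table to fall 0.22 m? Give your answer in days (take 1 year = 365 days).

A = 850 hectares = 8.5 × 10^6 m²
ΔV = Sy × A × Δh = 0.069 × 8.5 × 10^6 × 0.22 = 1.29 × 10^5 m³
Q = 12000 m³/yr = 32.88 m³/d
t = ΔV / Q = 1.29 × 10^5 m³ / 32.88 m³/d = 3925 d

t ≈ 3920 days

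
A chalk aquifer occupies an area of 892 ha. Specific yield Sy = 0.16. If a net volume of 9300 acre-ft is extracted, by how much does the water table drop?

A = 892 ha = 8.92 × 10^6 m²
ΔV = 9300 acre-ft = 1.147 × 10^7 m³
Δh = ΔV / (Sy × A) = 1.147 × 10^7 m³ / (0.16 × 8.92 × 10^6 m²) = 8.038 m

Δh ≈ 8.04 m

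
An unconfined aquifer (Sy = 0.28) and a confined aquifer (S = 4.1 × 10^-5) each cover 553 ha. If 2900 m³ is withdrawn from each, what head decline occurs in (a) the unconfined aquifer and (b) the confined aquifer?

Δh_u ≈ 0.00187 m; Δh_c ≈ 12.8 m

A = 553 ha = 5.53 × 10^6 m²
Unconfined: Δh_u = ΔV/(Sy·A) = 2900/(0.28 × 5.53 × 10^6) = 0.001873 m
Confined: Δh_c = ΔV/(S·A) = 2900/(4.1 × 10^-5 × 5.53 × 10^6) = 12.79 m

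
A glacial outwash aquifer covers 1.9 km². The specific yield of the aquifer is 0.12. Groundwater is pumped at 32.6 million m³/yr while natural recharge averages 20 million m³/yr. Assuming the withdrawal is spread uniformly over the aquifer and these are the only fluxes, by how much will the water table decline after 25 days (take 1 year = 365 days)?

Δh ≈ 3.79 m

A = 1.9 km² = 1.9 × 10^6 m²
Net abstraction = 32.6 − 20 = 12.6 million m³/yr
Q_net = 12.6 million m³/yr = 34520 m³/d
ΔV = Q × t = 34520 m³/d × 25 d = 8.63 × 10^5 m³
Δh = ΔV / (Sy × A) = 8.63 × 10^5 / (0.12 × 1.9 × 10^6) = 3.785 m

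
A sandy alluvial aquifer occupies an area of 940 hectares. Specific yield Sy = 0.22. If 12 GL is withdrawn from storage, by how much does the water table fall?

A = 940 hectares = 9.4 × 10^6 m²
ΔV = 12 GL = 1.2 × 10^7 m³
Δh = ΔV / (Sy × A) = 1.2 × 10^7 m³ / (0.22 × 9.4 × 10^6 m²) = 5.803 m

Δh ≈ 5.8 m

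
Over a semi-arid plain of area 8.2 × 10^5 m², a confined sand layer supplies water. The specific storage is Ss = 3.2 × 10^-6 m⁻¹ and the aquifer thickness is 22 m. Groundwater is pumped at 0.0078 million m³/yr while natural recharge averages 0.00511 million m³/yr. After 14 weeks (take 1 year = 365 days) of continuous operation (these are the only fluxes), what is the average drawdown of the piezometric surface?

S = Ss × b = 3.2 × 10^-6 m⁻¹ × 22 m = 7.04 × 10^-5
Net abstraction = 0.0078 − 0.00511 = 0.00269 million m³/yr
Q_net = 0.00269 million m³/yr = 7.37 m³/d
t = 14 weeks = 98 d
ΔV = Q × t = 7.37 m³/d × 98 d = 722.2 m³
Δh = ΔV / (S × A) = 722.2 / (7.04 × 10^-5 × 8.2 × 10^5) = 12.51 m

Δh ≈ 12.5 m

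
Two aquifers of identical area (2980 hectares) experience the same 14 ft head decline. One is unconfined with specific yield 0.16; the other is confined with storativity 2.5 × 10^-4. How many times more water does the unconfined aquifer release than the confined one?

A = 2980 hectares = 2.98 × 10^7 m²
Δh = 14 ft = 4.267 m
Unconfined: ΔV_u = Sy × A × Δh = 0.16 × 2.98 × 10^7 × 4.267 = 2.035 × 10^7 m³
Confined: ΔV_c = S × A × Δh = 2.5 × 10^-4 × 2.98 × 10^7 × 4.267 = 31790 m³
Ratio = ΔV_u / ΔV_c = Sy / S = 0.16 / 2.5 × 10^-4 = 640

ΔV_u / ΔV_c ≈ 640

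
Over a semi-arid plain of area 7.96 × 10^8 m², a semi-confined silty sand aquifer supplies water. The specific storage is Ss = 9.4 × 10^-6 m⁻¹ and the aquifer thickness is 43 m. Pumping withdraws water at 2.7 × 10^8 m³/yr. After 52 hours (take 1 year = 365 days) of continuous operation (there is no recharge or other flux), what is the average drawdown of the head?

S = Ss × b = 9.4 × 10^-6 m⁻¹ × 43 m = 4.042 × 10^-4
Q = 2.7 × 10^8 m³/yr = 7.397 × 10^5 m³/d
t = 52 hours = 2.167 d
ΔV = Q × t = 7.397 × 10^5 m³/d × 2.167 d = 1.603 × 10^6 m³
Δh = ΔV / (S × A) = 1.603 × 10^6 / (4.042 × 10^-4 × 7.96 × 10^8) = 4.981 m

Δh ≈ 4.98 m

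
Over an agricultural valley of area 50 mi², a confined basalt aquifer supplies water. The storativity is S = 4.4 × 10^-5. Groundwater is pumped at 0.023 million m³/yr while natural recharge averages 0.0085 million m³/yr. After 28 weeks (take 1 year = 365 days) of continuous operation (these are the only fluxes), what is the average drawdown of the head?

A = 50 mi² = 1.295 × 10^8 m²
Net abstraction = 0.023 − 0.0085 = 0.0145 million m³/yr
Q_net = 0.0145 million m³/yr = 39.73 m³/d
t = 28 weeks = 196 d
ΔV = Q × t = 39.73 m³/d × 196 d = 7786 m³
Δh = ΔV / (S × A) = 7786 / (4.4 × 10^-5 × 1.295 × 10^8) = 1.367 m

Δh ≈ 1.37 m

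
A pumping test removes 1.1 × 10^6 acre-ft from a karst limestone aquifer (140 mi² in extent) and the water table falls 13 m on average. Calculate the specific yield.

A = 140 mi² = 3.626 × 10^8 m²
ΔV = 1.1 × 10^6 acre-ft = 1.357 × 10^9 m³
Sy = ΔV / (A × Δh) = 1.357 × 10^9 m³ / (3.626 × 10^8 m² × 13 m) = 0.2878

Sy ≈ 0.29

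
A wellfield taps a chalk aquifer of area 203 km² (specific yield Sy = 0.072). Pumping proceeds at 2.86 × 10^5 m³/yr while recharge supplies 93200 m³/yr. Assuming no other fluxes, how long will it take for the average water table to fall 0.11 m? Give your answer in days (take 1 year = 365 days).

A = 203 km² = 2.03 × 10^8 m²
ΔV = Sy × A × Δh = 0.072 × 2.03 × 10^8 × 0.11 = 1.608 × 10^6 m³
Net withdrawal = 2.86 × 10^5 − 93200 = 1.928 × 10^5 m³/yr = 528.2 m³/d
t = ΔV / Q = 1.608 × 10^6 m³ / 528.2 m³/d = 3044 d

t ≈ 3040 days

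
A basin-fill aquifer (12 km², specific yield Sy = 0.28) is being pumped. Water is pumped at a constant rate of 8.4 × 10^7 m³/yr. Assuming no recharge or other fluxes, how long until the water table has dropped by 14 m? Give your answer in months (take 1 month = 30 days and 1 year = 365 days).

A = 12 km² = 1.2 × 10^7 m²
ΔV = Sy × A × Δh = 0.28 × 1.2 × 10^7 × 14 = 4.704 × 10^7 m³
Q = 8.4 × 10^7 m³/yr = 2.301 × 10^5 m³/d
t = ΔV / Q = 4.704 × 10^7 m³ / 2.301 × 10^5 m³/d = 204.4 d
t = 204.4 d ≈ 6.813 months

t ≈ 6.81 months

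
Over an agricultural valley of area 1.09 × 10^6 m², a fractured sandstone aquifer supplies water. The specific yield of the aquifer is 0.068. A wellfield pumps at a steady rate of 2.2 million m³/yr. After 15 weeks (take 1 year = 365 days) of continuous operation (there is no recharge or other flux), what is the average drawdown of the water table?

Q = 2.2 million m³/yr = 6027 m³/d
t = 15 weeks = 105 d
ΔV = Q × t = 6027 m³/d × 105 d = 6.329 × 10^5 m³
Δh = ΔV / (Sy × A) = 6.329 × 10^5 / (0.068 × 1.09 × 10^6) = 8.539 m

Δh ≈ 8.54 m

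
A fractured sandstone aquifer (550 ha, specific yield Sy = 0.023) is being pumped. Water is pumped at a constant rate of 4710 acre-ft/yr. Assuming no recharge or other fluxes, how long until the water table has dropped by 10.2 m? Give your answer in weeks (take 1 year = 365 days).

t ≈ 11.6 weeks

A = 550 ha = 5.5 × 10^6 m²
ΔV = Sy × A × Δh = 0.023 × 5.5 × 10^6 × 10.2 = 1.29 × 10^6 m³
Q = 4710 acre-ft/yr = 15920 m³/d
t = ΔV / Q = 1.29 × 10^6 m³ / 15920 m³/d = 81.06 d
t = 81.06 d ≈ 11.58 weeks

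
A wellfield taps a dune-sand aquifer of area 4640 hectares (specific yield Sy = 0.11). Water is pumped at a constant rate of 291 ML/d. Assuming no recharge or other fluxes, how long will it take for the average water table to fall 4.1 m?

A = 4640 hectares = 4.64 × 10^7 m²
ΔV = Sy × A × Δh = 0.11 × 4.64 × 10^7 × 4.1 = 2.093 × 10^7 m³
Q = 291 ML/d = 2.91 × 10^5 m³/d
t = ΔV / Q = 2.093 × 10^7 m³ / 2.91 × 10^5 m³/d = 71.91 d

t ≈ 71.9 days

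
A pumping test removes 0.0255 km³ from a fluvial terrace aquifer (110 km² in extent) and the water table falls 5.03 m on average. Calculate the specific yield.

Sy ≈ 0.046

A = 110 km² = 1.1 × 10^8 m²
ΔV = 0.0255 km³ = 2.55 × 10^7 m³
Sy = ΔV / (A × Δh) = 2.55 × 10^7 m³ / (1.1 × 10^8 m² × 5.03 m) = 0.04609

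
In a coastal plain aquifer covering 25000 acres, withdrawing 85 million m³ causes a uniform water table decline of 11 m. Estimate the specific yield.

Sy ≈ 0.076

A = 25000 acres = 1.012 × 10^8 m²
ΔV = 85 million m³ = 8.5 × 10^7 m³
Sy = ΔV / (A × Δh) = 8.5 × 10^7 m³ / (1.012 × 10^8 m² × 11 m) = 0.07638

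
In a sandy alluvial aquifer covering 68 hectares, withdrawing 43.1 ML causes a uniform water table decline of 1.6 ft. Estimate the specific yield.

A = 68 hectares = 6.8 × 10^5 m²
Δh = 1.6 ft = 0.4877 m
ΔV = 43.1 ML = 43100 m³
Sy = ΔV / (A × Δh) = 43100 m³ / (6.8 × 10^5 m² × 0.4877 m) = 0.13

Sy ≈ 0.13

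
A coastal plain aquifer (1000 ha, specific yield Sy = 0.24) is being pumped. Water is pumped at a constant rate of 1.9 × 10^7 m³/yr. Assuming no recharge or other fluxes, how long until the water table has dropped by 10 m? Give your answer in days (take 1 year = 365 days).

t ≈ 461 days

A = 1000 ha = 1 × 10^7 m²
ΔV = Sy × A × Δh = 0.24 × 1 × 10^7 × 10 = 2.4 × 10^7 m³
Q = 1.9 × 10^7 m³/yr = 52050 m³/d
t = ΔV / Q = 2.4 × 10^7 m³ / 52050 m³/d = 461.1 d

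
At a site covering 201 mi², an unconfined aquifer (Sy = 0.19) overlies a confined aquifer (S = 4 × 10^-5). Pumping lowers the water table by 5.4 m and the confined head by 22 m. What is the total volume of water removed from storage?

A = 201 mi² = 5.206 × 10^8 m²
Unconfined: ΔV_u = Sy × A × Δh_u = 0.19 × 5.206 × 10^8 × 5.4 = 5.341 × 10^8 m³
Confined: ΔV_c = S × A × Δh_c = 4 × 10^-5 × 5.206 × 10^8 × 22 = 4.581 × 10^5 m³
Total ΔV = 5.341 × 10^8 + 4.581 × 10^5 = 5.346 × 10^8 m³

ΔV ≈ 5.35 × 10^8 m³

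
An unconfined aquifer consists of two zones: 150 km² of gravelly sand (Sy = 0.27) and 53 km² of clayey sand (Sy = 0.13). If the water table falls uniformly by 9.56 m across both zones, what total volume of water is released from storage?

ΔV ≈ 4.53 × 10^8 m³

A₁ = 150 km² = 1.5 × 10^8 m²; A₂ = 53 km² = 5.3 × 10^7 m²
ΔV₁ = 0.27 × 1.5 × 10^8 × 9.56 = 3.872 × 10^8 m³
ΔV₂ = 0.13 × 5.3 × 10^7 × 9.56 = 6.587 × 10^7 m³
ΔV = ΔV₁ + ΔV₂ = 4.53 × 10^8 m³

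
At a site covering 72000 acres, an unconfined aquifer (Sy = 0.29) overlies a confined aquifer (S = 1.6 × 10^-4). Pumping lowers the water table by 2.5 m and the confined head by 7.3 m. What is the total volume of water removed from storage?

ΔV ≈ 2.12 × 10^8 m³

A = 72000 acres = 2.914 × 10^8 m²
Unconfined: ΔV_u = Sy × A × Δh_u = 0.29 × 2.914 × 10^8 × 2.5 = 2.112 × 10^8 m³
Confined: ΔV_c = S × A × Δh_c = 1.6 × 10^-4 × 2.914 × 10^8 × 7.3 = 3.403 × 10^5 m³
Total ΔV = 2.112 × 10^8 + 3.403 × 10^5 = 2.116 × 10^8 m³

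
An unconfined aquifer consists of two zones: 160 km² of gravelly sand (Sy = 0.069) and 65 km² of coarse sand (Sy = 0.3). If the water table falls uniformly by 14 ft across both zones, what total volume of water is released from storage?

A₁ = 160 km² = 1.6 × 10^8 m²; A₂ = 65 km² = 6.5 × 10^7 m²
Δh = 14 ft = 4.267 m
ΔV₁ = 0.069 × 1.6 × 10^8 × 4.267 = 4.711 × 10^7 m³
ΔV₂ = 0.3 × 6.5 × 10^7 × 4.267 = 8.321 × 10^7 m³
ΔV = ΔV₁ + ΔV₂ = 1.303 × 10^8 m³

ΔV ≈ 1.3 × 10^8 m³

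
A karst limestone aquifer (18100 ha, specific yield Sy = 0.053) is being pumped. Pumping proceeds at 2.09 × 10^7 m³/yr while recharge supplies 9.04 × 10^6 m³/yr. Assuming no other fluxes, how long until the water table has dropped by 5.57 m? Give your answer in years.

A = 18100 ha = 1.81 × 10^8 m²
ΔV = Sy × A × Δh = 0.053 × 1.81 × 10^8 × 5.57 = 5.343 × 10^7 m³
Net withdrawal = 2.09 × 10^7 − 9.04 × 10^6 = 1.186 × 10^7 m³/yr = 32490 m³/d
t = ΔV / Q = 5.343 × 10^7 m³ / 32490 m³/d = 1644 d
t = 1644 d ≈ 4.505 years

t ≈ 4.51 years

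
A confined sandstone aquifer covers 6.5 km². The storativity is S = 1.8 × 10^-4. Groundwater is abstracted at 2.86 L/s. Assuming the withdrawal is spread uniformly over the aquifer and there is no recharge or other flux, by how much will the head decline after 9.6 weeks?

Δh ≈ 14.2 m

A = 6.5 km² = 6.5 × 10^6 m²
Q = 2.86 L/s = 247.1 m³/d
t = 9.6 weeks = 67.2 d
ΔV = Q × t = 247.1 m³/d × 67.2 d = 16610 m³
Δh = ΔV / (S × A) = 16610 / (1.8 × 10^-4 × 6.5 × 10^6) = 14.19 m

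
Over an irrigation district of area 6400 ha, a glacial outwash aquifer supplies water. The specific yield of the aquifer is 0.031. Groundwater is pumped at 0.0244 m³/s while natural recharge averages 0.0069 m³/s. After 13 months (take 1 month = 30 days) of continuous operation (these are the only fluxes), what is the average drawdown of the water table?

Δh ≈ 0.297 m

A = 6400 ha = 6.4 × 10^7 m²
Net abstraction = 0.0244 − 0.0069 = 0.0175 m³/s
Q_net = 0.0175 m³/s = 1512 m³/d
t = 13 months = 390 d
ΔV = Q × t = 1512 m³/d × 390 d = 5.897 × 10^5 m³
Δh = ΔV / (Sy × A) = 5.897 × 10^5 / (0.031 × 6.4 × 10^7) = 0.2972 m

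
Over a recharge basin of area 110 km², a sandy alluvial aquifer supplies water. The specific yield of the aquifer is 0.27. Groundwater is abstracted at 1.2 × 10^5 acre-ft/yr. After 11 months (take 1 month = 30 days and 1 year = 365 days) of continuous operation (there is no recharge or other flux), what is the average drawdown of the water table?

Δh ≈ 4.51 m

A = 110 km² = 1.1 × 10^8 m²
Q = 1.2 × 10^5 acre-ft/yr = 4.055 × 10^5 m³/d
t = 11 months = 330 d
ΔV = Q × t = 4.055 × 10^5 m³/d × 330 d = 1.338 × 10^8 m³
Δh = ΔV / (Sy × A) = 1.338 × 10^8 / (0.27 × 1.1 × 10^8) = 4.506 m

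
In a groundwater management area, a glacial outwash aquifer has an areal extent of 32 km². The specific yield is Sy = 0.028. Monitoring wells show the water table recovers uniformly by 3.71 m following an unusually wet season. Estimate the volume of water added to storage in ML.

A = 32 km² = 3.2 × 10^7 m²
ΔV = Sy × A × Δh = 0.028 × 3.2 × 10^7 m² × 3.71 m = 3.324 × 10^6 m³
ΔV = 3.324 × 10^6 m³ = 3324 ML

ΔV ≈ 3320 ML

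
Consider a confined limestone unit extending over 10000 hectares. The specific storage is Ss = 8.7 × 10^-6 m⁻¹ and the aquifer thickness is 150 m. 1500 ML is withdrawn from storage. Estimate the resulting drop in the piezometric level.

S = Ss × b = 8.7 × 10^-6 m⁻¹ × 150 m = 1.305 × 10^-3
A = 10000 hectares = 1 × 10^8 m²
ΔV = 1500 ML = 1.5 × 10^6 m³
Δh = ΔV / (S × A) = 1.5 × 10^6 m³ / (0.001305 × 1 × 10^8 m²) = 11.49 m

Δh ≈ 11.5 m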